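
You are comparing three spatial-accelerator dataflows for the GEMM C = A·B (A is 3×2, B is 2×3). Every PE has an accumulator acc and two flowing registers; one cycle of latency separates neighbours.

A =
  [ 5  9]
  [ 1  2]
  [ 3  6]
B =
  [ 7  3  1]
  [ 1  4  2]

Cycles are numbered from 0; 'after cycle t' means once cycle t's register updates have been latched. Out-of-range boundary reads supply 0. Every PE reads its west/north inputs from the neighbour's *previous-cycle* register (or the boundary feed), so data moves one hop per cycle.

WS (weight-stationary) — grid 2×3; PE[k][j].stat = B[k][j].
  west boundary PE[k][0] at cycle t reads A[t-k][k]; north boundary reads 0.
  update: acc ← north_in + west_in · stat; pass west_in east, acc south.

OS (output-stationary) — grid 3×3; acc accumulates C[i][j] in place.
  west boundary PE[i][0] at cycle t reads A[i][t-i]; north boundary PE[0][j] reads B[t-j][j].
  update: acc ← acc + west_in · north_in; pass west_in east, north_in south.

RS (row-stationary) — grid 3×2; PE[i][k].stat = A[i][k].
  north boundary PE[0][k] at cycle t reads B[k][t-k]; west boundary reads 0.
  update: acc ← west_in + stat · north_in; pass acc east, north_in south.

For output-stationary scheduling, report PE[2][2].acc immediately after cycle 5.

OS (3×3). Following PE[2][2] plus its west/north inputs:
  step 0 · PE1,2: acc=0; fwd→0 fwd↓0
  step 0 · PE2,1: acc=0; fwd→0 fwd↓0
  step 0 · PE2,2: acc=0; fwd→0 fwd↓0
  step 1 · PE1,2: acc=0; fwd→0 fwd↓0
  step 1 · PE2,1: acc=0; fwd→0 fwd↓0
  step 1 · PE2,2: acc=0; fwd→0 fwd↓0
  step 2 · PE1,2: acc=0; fwd→0 fwd↓0
  step 2 · PE2,1: acc=0; fwd→0 fwd↓0
  step 2 · PE2,2: acc=0; fwd→0 fwd↓0
  step 3 · PE1,2: acc=1; fwd→1 fwd↓1
  step 3 · PE2,1: acc=9; fwd→3 fwd↓3
  step 3 · PE2,2: acc=0; fwd→0 fwd↓0
  step 4 · PE1,2: acc=5; fwd→2 fwd↓2
  step 4 · PE2,1: acc=33; fwd→6 fwd↓4
  step 4 · PE2,2: acc=3; fwd→3 fwd↓1
  step 5 · PE1,2: acc=5; fwd→0 fwd↓0
  step 5 · PE2,1: acc=33; fwd→0 fwd↓0
  step 5 · PE2,2: acc=15; fwd→6 fwd↓2

PE[2][2].acc = 15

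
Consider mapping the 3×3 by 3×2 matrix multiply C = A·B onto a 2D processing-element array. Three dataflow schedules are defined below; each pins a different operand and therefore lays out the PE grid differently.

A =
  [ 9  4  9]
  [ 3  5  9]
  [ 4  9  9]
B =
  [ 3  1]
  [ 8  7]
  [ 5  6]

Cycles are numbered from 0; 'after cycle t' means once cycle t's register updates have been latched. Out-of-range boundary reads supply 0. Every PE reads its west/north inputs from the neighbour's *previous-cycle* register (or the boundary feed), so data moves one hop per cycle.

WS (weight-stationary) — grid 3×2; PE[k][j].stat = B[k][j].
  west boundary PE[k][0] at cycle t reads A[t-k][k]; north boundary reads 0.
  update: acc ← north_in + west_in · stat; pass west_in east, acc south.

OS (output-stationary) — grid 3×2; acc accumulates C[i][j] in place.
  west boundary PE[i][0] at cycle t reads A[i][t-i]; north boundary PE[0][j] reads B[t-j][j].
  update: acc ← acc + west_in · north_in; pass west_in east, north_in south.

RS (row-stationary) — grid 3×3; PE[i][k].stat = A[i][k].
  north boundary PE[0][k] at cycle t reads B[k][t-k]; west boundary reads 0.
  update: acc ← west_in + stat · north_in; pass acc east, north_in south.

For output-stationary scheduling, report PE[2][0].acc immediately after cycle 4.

OS (3×2). Following PE[2][0] plus its west/north inputs:
  [0] (1,0) acc=0 (h:0 v:0)
  [0] (2,0) acc=0 (h:0 v:0)
  [1] (1,0) acc=9 (h:3 v:3)
  [1] (2,0) acc=0 (h:0 v:0)
  [2] (1,0) acc=49 (h:5 v:8)
  [2] (2,0) acc=12 (h:4 v:3)
  [3] (1,0) acc=94 (h:9 v:5)
  [3] (2,0) acc=84 (h:9 v:8)
  [4] (1,0) acc=94 (h:0 v:0)
  [4] (2,0) acc=129 (h:9 v:5)

PE[2][0].acc = 129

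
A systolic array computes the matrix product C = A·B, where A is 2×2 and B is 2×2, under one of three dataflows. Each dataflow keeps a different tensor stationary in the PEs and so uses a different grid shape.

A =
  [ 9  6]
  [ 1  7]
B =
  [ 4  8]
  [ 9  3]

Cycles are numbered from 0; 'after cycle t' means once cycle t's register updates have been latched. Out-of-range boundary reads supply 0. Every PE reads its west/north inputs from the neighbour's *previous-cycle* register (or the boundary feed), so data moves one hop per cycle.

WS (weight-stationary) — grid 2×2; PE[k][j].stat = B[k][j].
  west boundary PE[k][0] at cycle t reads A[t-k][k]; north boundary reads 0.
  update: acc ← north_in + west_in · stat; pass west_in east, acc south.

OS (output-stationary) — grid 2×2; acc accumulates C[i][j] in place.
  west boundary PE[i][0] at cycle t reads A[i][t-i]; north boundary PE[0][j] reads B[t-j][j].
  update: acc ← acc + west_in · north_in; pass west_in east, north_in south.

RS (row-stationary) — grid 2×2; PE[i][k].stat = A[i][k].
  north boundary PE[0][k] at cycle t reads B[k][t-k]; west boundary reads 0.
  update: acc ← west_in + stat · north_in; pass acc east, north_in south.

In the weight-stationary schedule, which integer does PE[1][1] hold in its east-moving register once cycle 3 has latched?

Tracing WS — 2×2 array, target PE[1][1]:
  [0] (0,1) acc=0 (h:0 v:0)
  [0] (1,0) acc=0 (h:0 v:0)
  [0] (1,1) acc=0 (h:0 v:0)
  [1] (0,1) acc=72 (h:9 v:72)
  [1] (1,0) acc=90 (h:6 v:90)
  [1] (1,1) acc=0 (h:0 v:0)
  [2] (0,1) acc=8 (h:1 v:8)
  [2] (1,0) acc=67 (h:7 v:67)
  [2] (1,1) acc=90 (h:6 v:90)
  [3] (0,1) acc=0 (h:0 v:0)
  [3] (1,0) acc=0 (h:0 v:0)
  [3] (1,1) acc=29 (h:7 v:29)

register = 7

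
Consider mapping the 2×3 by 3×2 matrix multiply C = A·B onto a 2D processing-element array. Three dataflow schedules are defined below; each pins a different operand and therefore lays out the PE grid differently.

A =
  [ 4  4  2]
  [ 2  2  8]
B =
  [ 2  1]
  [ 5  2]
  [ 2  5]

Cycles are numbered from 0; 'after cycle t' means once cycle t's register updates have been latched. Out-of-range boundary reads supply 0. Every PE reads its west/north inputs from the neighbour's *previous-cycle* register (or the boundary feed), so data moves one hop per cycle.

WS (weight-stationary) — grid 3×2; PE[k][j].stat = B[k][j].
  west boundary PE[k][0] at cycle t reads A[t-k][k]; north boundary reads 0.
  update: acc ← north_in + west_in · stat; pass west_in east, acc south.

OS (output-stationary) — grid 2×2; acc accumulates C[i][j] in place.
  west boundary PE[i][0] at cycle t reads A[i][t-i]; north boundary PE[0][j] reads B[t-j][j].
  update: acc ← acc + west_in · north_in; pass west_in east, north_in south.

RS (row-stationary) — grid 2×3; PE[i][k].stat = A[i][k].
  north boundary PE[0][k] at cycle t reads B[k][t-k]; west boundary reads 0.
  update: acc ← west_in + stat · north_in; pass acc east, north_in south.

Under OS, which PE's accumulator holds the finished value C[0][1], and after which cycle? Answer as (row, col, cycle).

Under OS, C[0][1] lands at PE[0][1]:
  cycle 0: PE[0][1] → acc 0, east 0, south 0
  cycle 1: PE[0][1] → acc 4, east 4, south 1
  cycle 2: PE[0][1] → acc 12, east 4, south 2
  cycle 3: PE[0][1] → acc 22, east 2, south 5

(row, col, cycle) = (0, 1, 3)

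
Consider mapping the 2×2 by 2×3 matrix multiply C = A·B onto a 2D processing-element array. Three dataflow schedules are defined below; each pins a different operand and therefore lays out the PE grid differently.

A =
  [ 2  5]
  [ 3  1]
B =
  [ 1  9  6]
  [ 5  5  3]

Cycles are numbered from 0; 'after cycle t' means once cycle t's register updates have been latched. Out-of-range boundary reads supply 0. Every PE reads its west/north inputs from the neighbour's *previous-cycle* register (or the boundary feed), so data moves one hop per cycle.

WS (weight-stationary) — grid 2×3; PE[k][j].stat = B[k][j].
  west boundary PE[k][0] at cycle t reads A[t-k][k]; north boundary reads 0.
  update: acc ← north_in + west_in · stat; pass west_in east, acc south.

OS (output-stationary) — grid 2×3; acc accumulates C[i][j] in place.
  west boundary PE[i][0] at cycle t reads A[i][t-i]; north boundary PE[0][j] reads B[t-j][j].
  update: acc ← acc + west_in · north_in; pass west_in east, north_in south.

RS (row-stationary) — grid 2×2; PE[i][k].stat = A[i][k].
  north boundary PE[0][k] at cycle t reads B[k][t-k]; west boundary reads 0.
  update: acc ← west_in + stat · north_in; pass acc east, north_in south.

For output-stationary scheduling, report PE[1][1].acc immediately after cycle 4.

PE[1][1].acc = 32

Tracing OS — 2×3 array, target PE[1][1]:
  @0  [0,1]  acc 0  |  →0  ↓0
  @0  [1,0]  acc 0  |  →0  ↓0
  @0  [1,1]  acc 0  |  →0  ↓0
  @1  [0,1]  acc 18  |  →2  ↓9
  @1  [1,0]  acc 3  |  →3  ↓1
  @1  [1,1]  acc 0  |  →0  ↓0
  @2  [0,1]  acc 43  |  →5  ↓5
  @2  [1,0]  acc 8  |  →1  ↓5
  @2  [1,1]  acc 27  |  →3  ↓9
  @3  [0,1]  acc 43  |  →0  ↓0
  @3  [1,0]  acc 8  |  →0  ↓0
  @3  [1,1]  acc 32  |  →1  ↓5
  @4  [0,1]  acc 43  |  →0  ↓0
  @4  [1,0]  acc 8  |  →0  ↓0
  @4  [1,1]  acc 32  |  →0  ↓0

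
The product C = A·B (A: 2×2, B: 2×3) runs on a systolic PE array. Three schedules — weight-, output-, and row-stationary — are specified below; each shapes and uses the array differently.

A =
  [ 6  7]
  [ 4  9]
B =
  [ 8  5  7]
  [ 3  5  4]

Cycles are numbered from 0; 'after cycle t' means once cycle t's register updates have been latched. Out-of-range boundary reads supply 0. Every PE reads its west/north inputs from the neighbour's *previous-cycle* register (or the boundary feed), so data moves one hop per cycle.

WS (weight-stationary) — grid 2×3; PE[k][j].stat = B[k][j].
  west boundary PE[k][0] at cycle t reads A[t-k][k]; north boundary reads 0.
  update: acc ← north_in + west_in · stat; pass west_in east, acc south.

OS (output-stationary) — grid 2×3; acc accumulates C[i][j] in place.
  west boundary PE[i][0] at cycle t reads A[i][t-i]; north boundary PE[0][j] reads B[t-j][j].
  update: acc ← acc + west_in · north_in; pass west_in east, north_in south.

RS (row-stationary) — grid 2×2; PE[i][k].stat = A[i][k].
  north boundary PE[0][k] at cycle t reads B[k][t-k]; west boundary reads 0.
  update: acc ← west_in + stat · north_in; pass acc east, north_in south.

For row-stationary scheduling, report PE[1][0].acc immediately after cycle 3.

RS (2×2). Following PE[1][0] plus its west/north inputs:
  after 0 — PE[0][0] acc=48, pass-E 48, pass-S 8
  after 0 — PE[1][0] acc=0, pass-E 0, pass-S 0
  after 1 — PE[0][0] acc=30, pass-E 30, pass-S 5
  after 1 — PE[1][0] acc=32, pass-E 32, pass-S 8
  after 2 — PE[0][0] acc=42, pass-E 42, pass-S 7
  after 2 — PE[1][0] acc=20, pass-E 20, pass-S 5
  after 3 — PE[0][0] acc=0, pass-E 0, pass-S 0
  after 3 — PE[1][0] acc=28, pass-E 28, pass-S 7

PE[1][0].acc = 28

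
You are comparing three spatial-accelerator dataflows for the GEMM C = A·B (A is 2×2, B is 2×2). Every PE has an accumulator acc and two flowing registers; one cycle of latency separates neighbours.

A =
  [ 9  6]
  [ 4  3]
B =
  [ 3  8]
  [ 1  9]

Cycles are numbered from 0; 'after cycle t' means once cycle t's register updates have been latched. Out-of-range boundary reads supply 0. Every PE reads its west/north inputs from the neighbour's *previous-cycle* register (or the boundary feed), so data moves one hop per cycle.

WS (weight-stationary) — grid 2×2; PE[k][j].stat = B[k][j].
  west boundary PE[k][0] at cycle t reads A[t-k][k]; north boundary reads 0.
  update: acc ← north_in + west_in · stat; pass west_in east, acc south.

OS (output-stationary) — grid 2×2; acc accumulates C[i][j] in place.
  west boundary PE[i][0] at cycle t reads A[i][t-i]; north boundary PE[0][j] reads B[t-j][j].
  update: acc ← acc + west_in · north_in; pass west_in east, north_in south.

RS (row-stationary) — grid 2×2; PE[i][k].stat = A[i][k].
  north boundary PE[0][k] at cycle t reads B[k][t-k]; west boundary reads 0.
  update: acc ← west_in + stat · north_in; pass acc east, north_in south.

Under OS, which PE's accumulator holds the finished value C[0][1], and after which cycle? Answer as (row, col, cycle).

OS: C[0][1] accumulates in PE[0][1]:
  c0 r0c1: 0 / 0 / 0
  c1 r0c1: 72 / 9 / 8
  c2 r0c1: 126 / 6 / 9

(row, col, cycle) = (0, 1, 2)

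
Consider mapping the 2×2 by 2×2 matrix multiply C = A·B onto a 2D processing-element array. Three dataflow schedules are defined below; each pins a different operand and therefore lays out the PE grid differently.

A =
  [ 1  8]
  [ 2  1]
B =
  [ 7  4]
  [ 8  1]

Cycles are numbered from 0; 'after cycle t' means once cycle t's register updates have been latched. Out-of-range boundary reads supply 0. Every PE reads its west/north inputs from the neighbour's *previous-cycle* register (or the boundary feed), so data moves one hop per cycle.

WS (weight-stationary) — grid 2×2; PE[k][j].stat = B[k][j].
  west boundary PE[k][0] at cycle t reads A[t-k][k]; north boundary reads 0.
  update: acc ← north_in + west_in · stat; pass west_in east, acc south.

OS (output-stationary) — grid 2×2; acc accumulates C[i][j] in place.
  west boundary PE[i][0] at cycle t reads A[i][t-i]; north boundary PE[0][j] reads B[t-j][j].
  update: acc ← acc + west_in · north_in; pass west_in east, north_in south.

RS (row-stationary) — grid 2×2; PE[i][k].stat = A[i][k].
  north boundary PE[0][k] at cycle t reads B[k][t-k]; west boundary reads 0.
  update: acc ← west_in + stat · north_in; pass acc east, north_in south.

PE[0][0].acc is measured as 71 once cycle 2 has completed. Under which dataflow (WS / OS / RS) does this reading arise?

dataflow = OS

Under WS (2×2), PE[0][0]:
  after 0 — PE[0][0] acc=7, pass-E 1, pass-S 7
  after 1 — PE[0][0] acc=14, pass-E 2, pass-S 14
  after 2 — PE[0][0] acc=0, pass-E 0, pass-S 0
Under OS (2×2), PE[0][0]:
  after 0 — PE[0][0] acc=7, pass-E 1, pass-S 7
  after 1 — PE[0][0] acc=71, pass-E 8, pass-S 8
  after 2 — PE[0][0] acc=71, pass-E 0, pass-S 0
Under RS (2×2), PE[0][0]:
  after 0 — PE[0][0] acc=7, pass-E 7, pass-S 7
  after 1 — PE[0][0] acc=4, pass-E 4, pass-S 4
  after 2 — PE[0][0] acc=0, pass-E 0, pass-S 0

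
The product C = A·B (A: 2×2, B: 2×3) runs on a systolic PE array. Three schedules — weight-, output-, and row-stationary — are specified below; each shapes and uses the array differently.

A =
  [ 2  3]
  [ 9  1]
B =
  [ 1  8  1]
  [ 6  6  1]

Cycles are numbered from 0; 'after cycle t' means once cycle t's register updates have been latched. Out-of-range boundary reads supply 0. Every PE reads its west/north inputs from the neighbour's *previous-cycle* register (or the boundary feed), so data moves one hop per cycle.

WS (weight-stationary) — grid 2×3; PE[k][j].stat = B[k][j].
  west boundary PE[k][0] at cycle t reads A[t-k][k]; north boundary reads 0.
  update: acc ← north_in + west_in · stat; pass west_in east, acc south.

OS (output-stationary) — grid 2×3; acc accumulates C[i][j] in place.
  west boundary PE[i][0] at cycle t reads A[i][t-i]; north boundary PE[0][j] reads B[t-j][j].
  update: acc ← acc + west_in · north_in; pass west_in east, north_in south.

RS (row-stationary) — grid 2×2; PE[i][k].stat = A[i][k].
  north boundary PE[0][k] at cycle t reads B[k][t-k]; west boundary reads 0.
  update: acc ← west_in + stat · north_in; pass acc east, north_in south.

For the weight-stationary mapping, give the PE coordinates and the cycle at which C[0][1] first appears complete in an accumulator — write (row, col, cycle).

(row, col, cycle) = (1, 1, 2)

WS: C[0][1] accumulates in PE[1][1]:
  [0] (1,1) acc=0 (h:0 v:0)
  [1] (1,1) acc=0 (h:0 v:0)
  [2] (1,1) acc=34 (h:3 v:34)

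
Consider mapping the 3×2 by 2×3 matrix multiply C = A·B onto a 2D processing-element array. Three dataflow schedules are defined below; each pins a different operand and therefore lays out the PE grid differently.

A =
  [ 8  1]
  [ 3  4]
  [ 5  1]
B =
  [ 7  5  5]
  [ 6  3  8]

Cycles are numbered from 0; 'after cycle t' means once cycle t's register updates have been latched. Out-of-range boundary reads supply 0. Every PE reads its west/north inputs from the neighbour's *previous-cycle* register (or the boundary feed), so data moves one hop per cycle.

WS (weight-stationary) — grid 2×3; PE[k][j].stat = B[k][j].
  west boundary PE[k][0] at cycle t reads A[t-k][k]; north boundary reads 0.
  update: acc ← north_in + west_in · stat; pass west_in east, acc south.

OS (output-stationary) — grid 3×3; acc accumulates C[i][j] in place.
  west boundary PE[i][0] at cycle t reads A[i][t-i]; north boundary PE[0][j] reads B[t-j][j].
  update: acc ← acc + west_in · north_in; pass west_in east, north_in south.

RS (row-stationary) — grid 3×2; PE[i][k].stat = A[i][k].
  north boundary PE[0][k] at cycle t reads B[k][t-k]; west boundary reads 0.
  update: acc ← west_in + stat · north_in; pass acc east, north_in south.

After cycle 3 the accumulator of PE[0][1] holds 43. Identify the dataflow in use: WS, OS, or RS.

— WS: 2×3; PE[0][1] trace:
  after 0 — PE[0][1] acc=0, pass-E 0, pass-S 0
  after 1 — PE[0][1] acc=40, pass-E 8, pass-S 40
  after 2 — PE[0][1] acc=15, pass-E 3, pass-S 15
  after 3 — PE[0][1] acc=25, pass-E 5, pass-S 25
— OS: 3×3; PE[0][1] trace:
  after 0 — PE[0][1] acc=0, pass-E 0, pass-S 0
  after 1 — PE[0][1] acc=40, pass-E 8, pass-S 5
  after 2 — PE[0][1] acc=43, pass-E 1, pass-S 3
  after 3 — PE[0][1] acc=43, pass-E 0, pass-S 0
— RS: 3×2; PE[0][1] trace:
  after 0 — PE[0][1] acc=0, pass-E 0, pass-S 0
  after 1 — PE[0][1] acc=62, pass-E 62, pass-S 6
  after 2 — PE[0][1] acc=43, pass-E 43, pass-S 3
  after 3 — PE[0][1] acc=48, pass-E 48, pass-S 8

dataflow = OS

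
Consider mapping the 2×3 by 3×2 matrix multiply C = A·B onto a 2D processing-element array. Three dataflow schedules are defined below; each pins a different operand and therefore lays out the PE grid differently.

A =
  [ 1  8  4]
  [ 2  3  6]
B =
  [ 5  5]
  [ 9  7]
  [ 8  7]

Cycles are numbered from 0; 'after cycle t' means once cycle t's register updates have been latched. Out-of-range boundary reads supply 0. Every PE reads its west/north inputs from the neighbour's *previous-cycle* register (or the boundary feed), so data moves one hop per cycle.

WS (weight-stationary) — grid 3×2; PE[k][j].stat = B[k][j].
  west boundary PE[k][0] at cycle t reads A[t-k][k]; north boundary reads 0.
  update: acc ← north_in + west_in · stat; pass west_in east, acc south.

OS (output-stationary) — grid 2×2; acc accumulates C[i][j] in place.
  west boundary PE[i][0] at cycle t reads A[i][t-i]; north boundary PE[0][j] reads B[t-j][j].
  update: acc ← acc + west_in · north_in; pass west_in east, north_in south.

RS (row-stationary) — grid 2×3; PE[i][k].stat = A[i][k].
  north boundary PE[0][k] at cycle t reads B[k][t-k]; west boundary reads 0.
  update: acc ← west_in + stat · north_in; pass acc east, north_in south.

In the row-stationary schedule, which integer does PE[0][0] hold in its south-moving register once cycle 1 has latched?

RS (2×3). Following PE[0][0] plus its west/north inputs:
  @0  [0,0]  acc 5  |  →5  ↓5
  @1  [0,0]  acc 5  |  →5  ↓5

register = 5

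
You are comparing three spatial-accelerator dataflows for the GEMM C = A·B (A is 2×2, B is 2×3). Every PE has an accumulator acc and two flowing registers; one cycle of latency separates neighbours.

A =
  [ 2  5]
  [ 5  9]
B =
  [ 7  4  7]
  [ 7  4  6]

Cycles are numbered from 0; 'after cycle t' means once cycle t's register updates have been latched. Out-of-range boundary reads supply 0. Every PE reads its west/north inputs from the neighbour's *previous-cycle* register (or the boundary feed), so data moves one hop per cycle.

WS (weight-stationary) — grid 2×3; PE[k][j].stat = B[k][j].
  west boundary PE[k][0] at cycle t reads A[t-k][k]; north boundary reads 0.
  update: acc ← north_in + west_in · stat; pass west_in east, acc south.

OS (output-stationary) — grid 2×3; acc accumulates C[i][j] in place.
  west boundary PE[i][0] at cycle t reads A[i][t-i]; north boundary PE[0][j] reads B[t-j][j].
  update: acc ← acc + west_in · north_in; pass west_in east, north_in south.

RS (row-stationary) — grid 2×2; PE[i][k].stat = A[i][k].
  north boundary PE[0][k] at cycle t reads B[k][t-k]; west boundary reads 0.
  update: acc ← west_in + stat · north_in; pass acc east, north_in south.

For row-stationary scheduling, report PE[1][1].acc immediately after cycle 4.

Tracing RS — 2×2 array, target PE[1][1]:
  cycle 0: PE[0][1] → acc 0, east 0, south 0
  cycle 0: PE[1][0] → acc 0, east 0, south 0
  cycle 0: PE[1][1] → acc 0, east 0, south 0
  cycle 1: PE[0][1] → acc 49, east 49, south 7
  cycle 1: PE[1][0] → acc 35, east 35, south 7
  cycle 1: PE[1][1] → acc 0, east 0, south 0
  cycle 2: PE[0][1] → acc 28, east 28, south 4
  cycle 2: PE[1][0] → acc 20, east 20, south 4
  cycle 2: PE[1][1] → acc 98, east 98, south 7
  cycle 3: PE[0][1] → acc 44, east 44, south 6
  cycle 3: PE[1][0] → acc 35, east 35, south 7
  cycle 3: PE[1][1] → acc 56, east 56, south 4
  cycle 4: PE[0][1] → acc 0, east 0, south 0
  cycle 4: PE[1][0] → acc 0, east 0, south 0
  cycle 4: PE[1][1] → acc 89, east 89, south 6

PE[1][1].acc = 89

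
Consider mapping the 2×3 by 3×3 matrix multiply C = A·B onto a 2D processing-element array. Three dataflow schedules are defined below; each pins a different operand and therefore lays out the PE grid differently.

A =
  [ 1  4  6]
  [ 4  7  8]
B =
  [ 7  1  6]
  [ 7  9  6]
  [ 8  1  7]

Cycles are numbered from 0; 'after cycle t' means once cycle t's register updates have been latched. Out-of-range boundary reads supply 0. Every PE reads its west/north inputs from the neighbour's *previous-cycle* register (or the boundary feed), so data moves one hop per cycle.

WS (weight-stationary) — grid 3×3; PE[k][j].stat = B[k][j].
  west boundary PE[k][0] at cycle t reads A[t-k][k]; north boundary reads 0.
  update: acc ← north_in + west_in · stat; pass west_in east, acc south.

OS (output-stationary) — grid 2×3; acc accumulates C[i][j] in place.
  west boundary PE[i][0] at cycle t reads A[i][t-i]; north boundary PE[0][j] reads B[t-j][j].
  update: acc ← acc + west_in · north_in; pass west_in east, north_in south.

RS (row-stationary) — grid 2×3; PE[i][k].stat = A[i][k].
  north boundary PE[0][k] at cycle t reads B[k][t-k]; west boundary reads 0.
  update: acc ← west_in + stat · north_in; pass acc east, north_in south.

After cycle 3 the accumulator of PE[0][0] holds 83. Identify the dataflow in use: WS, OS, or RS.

dataflow = OS

Under WS (3×3), PE[0][0]:
  after 0 — PE[0][0] acc=7, pass-E 1, pass-S 7
  after 1 — PE[0][0] acc=28, pass-E 4, pass-S 28
  after 2 — PE[0][0] acc=0, pass-E 0, pass-S 0
  after 3 — PE[0][0] acc=0, pass-E 0, pass-S 0
Under OS (2×3), PE[0][0]:
  after 0 — PE[0][0] acc=7, pass-E 1, pass-S 7
  after 1 — PE[0][0] acc=35, pass-E 4, pass-S 7
  after 2 — PE[0][0] acc=83, pass-E 6, pass-S 8
  after 3 — PE[0][0] acc=83, pass-E 0, pass-S 0
Under RS (2×3), PE[0][0]:
  after 0 — PE[0][0] acc=7, pass-E 7, pass-S 7
  after 1 — PE[0][0] acc=1, pass-E 1, pass-S 1
  after 2 — PE[0][0] acc=6, pass-E 6, pass-S 6
  after 3 — PE[0][0] acc=0, pass-E 0, pass-S 0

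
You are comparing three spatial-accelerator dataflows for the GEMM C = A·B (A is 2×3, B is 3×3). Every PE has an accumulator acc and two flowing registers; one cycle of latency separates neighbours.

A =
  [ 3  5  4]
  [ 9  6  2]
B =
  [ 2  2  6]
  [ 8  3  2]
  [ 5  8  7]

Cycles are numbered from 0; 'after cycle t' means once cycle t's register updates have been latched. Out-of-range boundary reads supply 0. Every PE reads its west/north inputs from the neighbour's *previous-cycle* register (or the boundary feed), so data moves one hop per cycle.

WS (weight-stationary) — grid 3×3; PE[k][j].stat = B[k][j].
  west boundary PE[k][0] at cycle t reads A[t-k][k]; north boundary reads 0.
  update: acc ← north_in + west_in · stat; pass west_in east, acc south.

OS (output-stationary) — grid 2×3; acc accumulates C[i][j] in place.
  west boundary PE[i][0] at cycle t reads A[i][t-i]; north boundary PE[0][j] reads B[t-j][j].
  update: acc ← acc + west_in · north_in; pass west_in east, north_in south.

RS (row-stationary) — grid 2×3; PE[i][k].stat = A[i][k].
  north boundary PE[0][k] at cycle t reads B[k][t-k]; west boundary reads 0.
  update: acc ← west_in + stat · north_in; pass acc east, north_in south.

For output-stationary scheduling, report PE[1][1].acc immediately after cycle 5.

OS (2×3). Following PE[1][1] plus its west/north inputs:
  t=0 PE[0][1]: acc=0 h=0 v=0
  t=0 PE[1][0]: acc=0 h=0 v=0
  t=0 PE[1][1]: acc=0 h=0 v=0
  t=1 PE[0][1]: acc=6 h=3 v=2
  t=1 PE[1][0]: acc=18 h=9 v=2
  t=1 PE[1][1]: acc=0 h=0 v=0
  t=2 PE[0][1]: acc=21 h=5 v=3
  t=2 PE[1][0]: acc=66 h=6 v=8
  t=2 PE[1][1]: acc=18 h=9 v=2
  t=3 PE[0][1]: acc=53 h=4 v=8
  t=3 PE[1][0]: acc=76 h=2 v=5
  t=3 PE[1][1]: acc=36 h=6 v=3
  t=4 PE[0][1]: acc=53 h=0 v=0
  t=4 PE[1][0]: acc=76 h=0 v=0
  t=4 PE[1][1]: acc=52 h=2 v=8
  t=5 PE[0][1]: acc=53 h=0 v=0
  t=5 PE[1][0]: acc=76 h=0 v=0
  t=5 PE[1][1]: acc=52 h=0 v=0

PE[1][1].acc = 52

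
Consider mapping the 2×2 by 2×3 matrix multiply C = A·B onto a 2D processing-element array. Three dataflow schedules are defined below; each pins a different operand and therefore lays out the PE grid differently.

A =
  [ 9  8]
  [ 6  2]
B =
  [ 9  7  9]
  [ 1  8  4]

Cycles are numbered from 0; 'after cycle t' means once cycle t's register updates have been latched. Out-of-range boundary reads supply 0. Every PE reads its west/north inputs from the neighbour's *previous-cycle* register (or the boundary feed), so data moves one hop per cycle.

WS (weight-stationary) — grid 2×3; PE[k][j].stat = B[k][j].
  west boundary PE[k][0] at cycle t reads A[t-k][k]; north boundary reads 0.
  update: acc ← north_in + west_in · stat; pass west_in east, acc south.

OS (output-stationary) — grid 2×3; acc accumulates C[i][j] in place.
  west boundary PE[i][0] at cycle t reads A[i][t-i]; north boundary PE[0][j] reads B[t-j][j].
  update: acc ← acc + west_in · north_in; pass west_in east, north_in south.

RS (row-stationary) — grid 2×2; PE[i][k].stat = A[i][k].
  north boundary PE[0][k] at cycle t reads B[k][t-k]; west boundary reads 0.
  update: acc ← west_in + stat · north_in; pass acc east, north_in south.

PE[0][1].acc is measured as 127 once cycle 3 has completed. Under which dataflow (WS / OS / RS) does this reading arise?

dataflow = OS

WS (2×3 grid), PE[0][1]:
  @0  [0,1]  acc 0  |  →0  ↓0
  @1  [0,1]  acc 63  |  →9  ↓63
  @2  [0,1]  acc 42  |  →6  ↓42
  @3  [0,1]  acc 0  |  →0  ↓0
OS (2×3 grid), PE[0][1]:
  @0  [0,1]  acc 0  |  →0  ↓0
  @1  [0,1]  acc 63  |  →9  ↓7
  @2  [0,1]  acc 127  |  →8  ↓8
  @3  [0,1]  acc 127  |  →0  ↓0
RS (2×2 grid), PE[0][1]:
  @0  [0,1]  acc 0  |  →0  ↓0
  @1  [0,1]  acc 89  |  →89  ↓1
  @2  [0,1]  acc 127  |  →127  ↓8
  @3  [0,1]  acc 113  |  →113  ↓4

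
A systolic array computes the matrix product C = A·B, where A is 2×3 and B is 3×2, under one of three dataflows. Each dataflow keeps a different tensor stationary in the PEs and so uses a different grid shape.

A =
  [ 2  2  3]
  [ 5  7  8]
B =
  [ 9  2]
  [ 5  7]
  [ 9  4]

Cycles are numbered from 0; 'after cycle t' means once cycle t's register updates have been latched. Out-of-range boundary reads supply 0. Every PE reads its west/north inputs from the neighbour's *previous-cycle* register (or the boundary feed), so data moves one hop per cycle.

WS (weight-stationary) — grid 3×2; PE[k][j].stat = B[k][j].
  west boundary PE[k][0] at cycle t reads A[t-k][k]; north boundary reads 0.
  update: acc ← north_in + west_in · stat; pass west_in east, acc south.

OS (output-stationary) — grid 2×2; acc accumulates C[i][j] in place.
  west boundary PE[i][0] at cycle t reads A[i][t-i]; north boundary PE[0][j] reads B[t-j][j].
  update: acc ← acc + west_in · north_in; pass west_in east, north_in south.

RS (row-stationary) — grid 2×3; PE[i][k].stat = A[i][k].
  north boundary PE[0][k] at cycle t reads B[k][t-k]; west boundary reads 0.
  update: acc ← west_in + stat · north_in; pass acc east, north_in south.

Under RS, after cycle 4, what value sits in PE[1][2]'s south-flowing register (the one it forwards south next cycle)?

register = 4

RS (2×3). Following PE[1][2] plus its west/north inputs:
  t=0 PE[0][2]: acc=0 h=0 v=0
  t=0 PE[1][1]: acc=0 h=0 v=0
  t=0 PE[1][2]: acc=0 h=0 v=0
  t=1 PE[0][2]: acc=0 h=0 v=0
  t=1 PE[1][1]: acc=0 h=0 v=0
  t=1 PE[1][2]: acc=0 h=0 v=0
  t=2 PE[0][2]: acc=55 h=55 v=9
  t=2 PE[1][1]: acc=80 h=80 v=5
  t=2 PE[1][2]: acc=0 h=0 v=0
  t=3 PE[0][2]: acc=30 h=30 v=4
  t=3 PE[1][1]: acc=59 h=59 v=7
  t=3 PE[1][2]: acc=152 h=152 v=9
  t=4 PE[0][2]: acc=0 h=0 v=0
  t=4 PE[1][1]: acc=0 h=0 v=0
  t=4 PE[1][2]: acc=91 h=91 v=4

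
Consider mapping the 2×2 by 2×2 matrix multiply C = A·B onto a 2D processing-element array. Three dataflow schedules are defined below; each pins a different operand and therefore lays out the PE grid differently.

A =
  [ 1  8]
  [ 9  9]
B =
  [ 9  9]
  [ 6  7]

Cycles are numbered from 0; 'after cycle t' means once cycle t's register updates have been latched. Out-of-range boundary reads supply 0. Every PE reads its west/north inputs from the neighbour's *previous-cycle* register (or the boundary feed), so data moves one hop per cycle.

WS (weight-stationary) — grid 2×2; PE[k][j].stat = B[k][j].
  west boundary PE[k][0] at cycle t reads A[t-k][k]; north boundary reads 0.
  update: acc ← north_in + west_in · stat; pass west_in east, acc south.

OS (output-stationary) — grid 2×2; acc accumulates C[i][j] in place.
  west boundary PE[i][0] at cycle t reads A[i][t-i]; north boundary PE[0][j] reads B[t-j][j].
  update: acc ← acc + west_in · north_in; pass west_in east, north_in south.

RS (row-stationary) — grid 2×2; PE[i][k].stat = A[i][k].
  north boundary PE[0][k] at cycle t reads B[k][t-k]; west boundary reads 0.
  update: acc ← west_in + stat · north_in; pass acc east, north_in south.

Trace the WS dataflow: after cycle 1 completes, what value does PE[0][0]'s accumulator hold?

PE[0][0].acc = 81

WS on a 2×2 grid — tracing PE[0][0] and its feeders:
  [0] (0,0) acc=9 (h:1 v:9)
  [1] (0,0) acc=81 (h:9 v:81)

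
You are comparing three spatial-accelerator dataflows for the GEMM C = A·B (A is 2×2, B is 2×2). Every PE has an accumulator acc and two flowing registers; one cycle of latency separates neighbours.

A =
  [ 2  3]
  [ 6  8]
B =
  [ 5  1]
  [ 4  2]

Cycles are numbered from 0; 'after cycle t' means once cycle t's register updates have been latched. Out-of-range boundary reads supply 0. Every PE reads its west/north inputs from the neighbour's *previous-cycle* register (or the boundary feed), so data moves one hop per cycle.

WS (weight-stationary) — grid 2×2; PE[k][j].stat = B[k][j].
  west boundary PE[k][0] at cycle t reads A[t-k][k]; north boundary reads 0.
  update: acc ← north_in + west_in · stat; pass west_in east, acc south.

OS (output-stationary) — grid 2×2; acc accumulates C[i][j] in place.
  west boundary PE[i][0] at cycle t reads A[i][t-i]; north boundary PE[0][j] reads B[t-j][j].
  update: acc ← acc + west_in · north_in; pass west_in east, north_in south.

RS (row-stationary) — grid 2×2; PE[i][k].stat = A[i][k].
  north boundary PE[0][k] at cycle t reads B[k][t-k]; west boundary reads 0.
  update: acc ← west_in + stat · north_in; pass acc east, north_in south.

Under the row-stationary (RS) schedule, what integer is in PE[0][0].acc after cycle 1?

PE[0][0].acc = 2

RS (2×2). Following PE[0][0] plus its west/north inputs:
  step 0 · PE0,0: acc=10; fwd→10 fwd↓5
  step 1 · PE0,0: acc=2; fwd→2 fwd↓1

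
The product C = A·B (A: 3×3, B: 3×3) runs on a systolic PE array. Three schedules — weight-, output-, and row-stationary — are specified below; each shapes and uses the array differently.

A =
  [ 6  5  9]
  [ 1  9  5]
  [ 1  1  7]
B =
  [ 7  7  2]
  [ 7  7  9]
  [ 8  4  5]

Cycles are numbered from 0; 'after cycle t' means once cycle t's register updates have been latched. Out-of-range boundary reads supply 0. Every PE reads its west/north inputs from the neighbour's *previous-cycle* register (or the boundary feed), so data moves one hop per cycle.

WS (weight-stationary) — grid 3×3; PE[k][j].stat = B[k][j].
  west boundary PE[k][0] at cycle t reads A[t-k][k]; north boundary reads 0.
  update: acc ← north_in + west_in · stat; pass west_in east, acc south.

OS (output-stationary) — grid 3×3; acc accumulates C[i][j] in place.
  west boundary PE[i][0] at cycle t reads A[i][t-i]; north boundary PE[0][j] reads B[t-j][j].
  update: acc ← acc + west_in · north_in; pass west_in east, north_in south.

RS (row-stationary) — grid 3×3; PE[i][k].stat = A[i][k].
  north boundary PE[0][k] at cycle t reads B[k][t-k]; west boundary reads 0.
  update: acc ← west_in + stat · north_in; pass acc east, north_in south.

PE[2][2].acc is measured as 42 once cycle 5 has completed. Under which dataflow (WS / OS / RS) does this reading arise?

dataflow = RS

WS [3×3] PE[2][2] across cycles:
  after 0 — PE[2][2] acc=0, pass-E 0, pass-S 0
  after 1 — PE[2][2] acc=0, pass-E 0, pass-S 0
  after 2 — PE[2][2] acc=0, pass-E 0, pass-S 0
  after 3 — PE[2][2] acc=0, pass-E 0, pass-S 0
  after 4 — PE[2][2] acc=102, pass-E 9, pass-S 102
  after 5 — PE[2][2] acc=108, pass-E 5, pass-S 108
OS [3×3] PE[2][2] across cycles:
  after 0 — PE[2][2] acc=0, pass-E 0, pass-S 0
  after 1 — PE[2][2] acc=0, pass-E 0, pass-S 0
  after 2 — PE[2][2] acc=0, pass-E 0, pass-S 0
  after 3 — PE[2][2] acc=0, pass-E 0, pass-S 0
  after 4 — PE[2][2] acc=2, pass-E 1, pass-S 2
  after 5 — PE[2][2] acc=11, pass-E 1, pass-S 9
RS [3×3] PE[2][2] across cycles:
  after 0 — PE[2][2] acc=0, pass-E 0, pass-S 0
  after 1 — PE[2][2] acc=0, pass-E 0, pass-S 0
  after 2 — PE[2][2] acc=0, pass-E 0, pass-S 0
  after 3 — PE[2][2] acc=0, pass-E 0, pass-S 0
  after 4 — PE[2][2] acc=70, pass-E 70, pass-S 8
  after 5 — PE[2][2] acc=42, pass-E 42, pass-S 4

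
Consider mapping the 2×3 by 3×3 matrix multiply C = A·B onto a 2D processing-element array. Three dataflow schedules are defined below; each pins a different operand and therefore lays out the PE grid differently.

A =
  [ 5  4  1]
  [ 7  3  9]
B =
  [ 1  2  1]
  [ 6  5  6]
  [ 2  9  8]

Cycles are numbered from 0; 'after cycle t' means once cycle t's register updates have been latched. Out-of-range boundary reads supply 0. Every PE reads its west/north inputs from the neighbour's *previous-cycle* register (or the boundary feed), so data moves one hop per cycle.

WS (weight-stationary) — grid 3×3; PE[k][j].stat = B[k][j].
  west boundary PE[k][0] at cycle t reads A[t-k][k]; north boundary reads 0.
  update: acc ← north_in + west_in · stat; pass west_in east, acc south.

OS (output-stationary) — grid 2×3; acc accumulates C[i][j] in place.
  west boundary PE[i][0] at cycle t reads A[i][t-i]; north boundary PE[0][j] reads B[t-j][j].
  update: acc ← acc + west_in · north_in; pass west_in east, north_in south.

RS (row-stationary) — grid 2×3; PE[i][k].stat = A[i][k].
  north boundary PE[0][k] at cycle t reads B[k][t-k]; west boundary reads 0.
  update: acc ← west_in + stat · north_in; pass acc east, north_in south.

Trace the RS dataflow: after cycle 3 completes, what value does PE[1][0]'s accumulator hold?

RS 2×3: PE[1][0] cycle-by-cycle (with neighbour feeds):
  t=0 PE[0][0]: acc=5 h=5 v=1
  t=0 PE[1][0]: acc=0 h=0 v=0
  t=1 PE[0][0]: acc=10 h=10 v=2
  t=1 PE[1][0]: acc=7 h=7 v=1
  t=2 PE[0][0]: acc=5 h=5 v=1
  t=2 PE[1][0]: acc=14 h=14 v=2
  t=3 PE[0][0]: acc=0 h=0 v=0
  t=3 PE[1][0]: acc=7 h=7 v=1

PE[1][0].acc = 7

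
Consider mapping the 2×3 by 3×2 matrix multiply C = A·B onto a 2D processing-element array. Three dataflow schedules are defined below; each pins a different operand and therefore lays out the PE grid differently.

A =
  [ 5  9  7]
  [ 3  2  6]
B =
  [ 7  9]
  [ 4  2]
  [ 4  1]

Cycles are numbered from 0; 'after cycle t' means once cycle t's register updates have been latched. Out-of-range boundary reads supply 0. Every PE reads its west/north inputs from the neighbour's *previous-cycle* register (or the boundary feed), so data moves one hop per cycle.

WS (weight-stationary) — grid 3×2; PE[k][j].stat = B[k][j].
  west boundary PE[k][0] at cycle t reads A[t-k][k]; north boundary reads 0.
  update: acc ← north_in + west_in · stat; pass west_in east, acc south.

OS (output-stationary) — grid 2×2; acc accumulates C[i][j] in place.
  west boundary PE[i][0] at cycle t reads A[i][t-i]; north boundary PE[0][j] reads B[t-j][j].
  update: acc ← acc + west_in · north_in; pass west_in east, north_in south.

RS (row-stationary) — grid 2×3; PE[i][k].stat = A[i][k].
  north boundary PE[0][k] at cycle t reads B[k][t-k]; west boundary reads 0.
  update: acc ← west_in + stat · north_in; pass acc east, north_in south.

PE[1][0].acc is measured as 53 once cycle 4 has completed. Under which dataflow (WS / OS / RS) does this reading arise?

Under WS (3×2), PE[1][0]:
  step 0 · PE1,0: acc=0; fwd→0 fwd↓0
  step 1 · PE1,0: acc=71; fwd→9 fwd↓71
  step 2 · PE1,0: acc=29; fwd→2 fwd↓29
  step 3 · PE1,0: acc=0; fwd→0 fwd↓0
  step 4 · PE1,0: acc=0; fwd→0 fwd↓0
Under OS (2×2), PE[1][0]:
  step 0 · PE1,0: acc=0; fwd→0 fwd↓0
  step 1 · PE1,0: acc=21; fwd→3 fwd↓7
  step 2 · PE1,0: acc=29; fwd→2 fwd↓4
  step 3 · PE1,0: acc=53; fwd→6 fwd↓4
  step 4 · PE1,0: acc=53; fwd→0 fwd↓0
Under RS (2×3), PE[1][0]:
  step 0 · PE1,0: acc=0; fwd→0 fwd↓0
  step 1 · PE1,0: acc=21; fwd→21 fwd↓7
  step 2 · PE1,0: acc=27; fwd→27 fwd↓9
  step 3 · PE1,0: acc=0; fwd→0 fwd↓0
  step 4 · PE1,0: acc=0; fwd→0 fwd↓0

dataflow = OS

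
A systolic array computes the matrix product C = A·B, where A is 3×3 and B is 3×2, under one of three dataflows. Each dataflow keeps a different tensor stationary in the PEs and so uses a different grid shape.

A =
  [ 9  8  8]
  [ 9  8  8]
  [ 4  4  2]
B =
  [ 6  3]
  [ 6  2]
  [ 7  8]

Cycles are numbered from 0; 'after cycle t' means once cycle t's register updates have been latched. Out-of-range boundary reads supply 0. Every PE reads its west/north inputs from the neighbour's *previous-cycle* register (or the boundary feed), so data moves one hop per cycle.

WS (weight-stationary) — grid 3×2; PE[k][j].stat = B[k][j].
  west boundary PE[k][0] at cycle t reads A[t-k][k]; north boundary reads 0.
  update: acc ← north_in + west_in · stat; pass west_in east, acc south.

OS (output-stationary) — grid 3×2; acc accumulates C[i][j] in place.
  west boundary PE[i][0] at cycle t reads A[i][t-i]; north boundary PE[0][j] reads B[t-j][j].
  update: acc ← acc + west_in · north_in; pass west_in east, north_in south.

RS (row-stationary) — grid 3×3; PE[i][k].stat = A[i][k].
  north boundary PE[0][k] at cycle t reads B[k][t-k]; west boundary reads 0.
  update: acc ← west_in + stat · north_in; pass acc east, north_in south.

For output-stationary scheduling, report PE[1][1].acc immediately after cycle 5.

PE[1][1].acc = 107

OS on a 3×2 grid — tracing PE[1][1] and its feeders:
  after 0 — PE[0][1] acc=0, pass-E 0, pass-S 0
  after 0 — PE[1][0] acc=0, pass-E 0, pass-S 0
  after 0 — PE[1][1] acc=0, pass-E 0, pass-S 0
  after 1 — PE[0][1] acc=27, pass-E 9, pass-S 3
  after 1 — PE[1][0] acc=54, pass-E 9, pass-S 6
  after 1 — PE[1][1] acc=0, pass-E 0, pass-S 0
  after 2 — PE[0][1] acc=43, pass-E 8, pass-S 2
  after 2 — PE[1][0] acc=102, pass-E 8, pass-S 6
  after 2 — PE[1][1] acc=27, pass-E 9, pass-S 3
  after 3 — PE[0][1] acc=107, pass-E 8, pass-S 8
  after 3 — PE[1][0] acc=158, pass-E 8, pass-S 7
  after 3 — PE[1][1] acc=43, pass-E 8, pass-S 2
  after 4 — PE[0][1] acc=107, pass-E 0, pass-S 0
  after 4 — PE[1][0] acc=158, pass-E 0, pass-S 0
  after 4 — PE[1][1] acc=107, pass-E 8, pass-S 8
  after 5 — PE[0][1] acc=107, pass-E 0, pass-S 0
  after 5 — PE[1][0] acc=158, pass-E 0, pass-S 0
  after 5 — PE[1][1] acc=107, pass-E 0, pass-S 0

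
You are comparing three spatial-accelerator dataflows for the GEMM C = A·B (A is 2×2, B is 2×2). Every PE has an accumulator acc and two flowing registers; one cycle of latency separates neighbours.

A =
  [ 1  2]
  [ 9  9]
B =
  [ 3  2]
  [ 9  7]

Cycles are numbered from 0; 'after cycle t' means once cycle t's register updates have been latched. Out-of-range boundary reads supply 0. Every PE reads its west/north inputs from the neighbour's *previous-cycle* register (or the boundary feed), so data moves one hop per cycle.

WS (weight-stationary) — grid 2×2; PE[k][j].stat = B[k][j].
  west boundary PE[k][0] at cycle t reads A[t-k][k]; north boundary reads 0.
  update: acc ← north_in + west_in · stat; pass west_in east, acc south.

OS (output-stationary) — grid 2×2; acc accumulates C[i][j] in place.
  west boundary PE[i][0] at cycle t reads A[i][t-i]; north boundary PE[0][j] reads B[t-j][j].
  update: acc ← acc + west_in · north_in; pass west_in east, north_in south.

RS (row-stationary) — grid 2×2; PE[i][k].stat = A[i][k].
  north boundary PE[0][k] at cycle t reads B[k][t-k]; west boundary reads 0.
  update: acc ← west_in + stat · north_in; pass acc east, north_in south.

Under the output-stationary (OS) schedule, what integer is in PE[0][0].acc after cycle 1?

PE[0][0].acc = 21

Tracing OS — 2×2 array, target PE[0][0]:
  @0  [0,0]  acc 3  |  →1  ↓3
  @1  [0,0]  acc 21  |  →2  ↓9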